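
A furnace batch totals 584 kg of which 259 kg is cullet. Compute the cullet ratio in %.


Cullet ratio = (cullet mass / total batch mass) * 100
  Ratio = 259 / 584 * 100 = 44.35%

44.35%


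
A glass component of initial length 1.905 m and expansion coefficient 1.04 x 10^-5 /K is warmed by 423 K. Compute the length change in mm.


Thermal expansion formula: dL = alpha * L0 * dT
  dL = (1.04 x 10^-5) * 1.905 * 423 = 0.00838048 m
Convert to mm: 0.00838048 * 1000 = 8.3805 mm

8.3805 mm


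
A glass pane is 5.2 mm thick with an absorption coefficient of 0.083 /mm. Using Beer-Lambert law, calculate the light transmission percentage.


Beer-Lambert law: T = exp(-alpha * thickness)
  exponent = -0.083 * 5.2 = -0.4316
  T = exp(-0.4316) = 0.6495
  Percentage = 0.6495 * 100 = 64.95%

64.95%


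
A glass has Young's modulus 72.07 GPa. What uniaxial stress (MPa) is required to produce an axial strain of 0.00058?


Rearrange E = sigma / epsilon:
  sigma = E * epsilon
  E (MPa) = 72.07 * 1000 = 72070
  sigma = 72070 * 0.00058 = 41.8 MPa

41.8 MPa


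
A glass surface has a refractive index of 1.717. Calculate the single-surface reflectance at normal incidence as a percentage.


Fresnel reflectance at normal incidence:
  R = ((n - 1)/(n + 1))^2
  (n - 1)/(n + 1) = (1.717 - 1)/(1.717 + 1) = 0.263894
  R = 0.263894^2 = 0.06964
  R(%) = 0.06964 * 100 = 6.964%

6.964%


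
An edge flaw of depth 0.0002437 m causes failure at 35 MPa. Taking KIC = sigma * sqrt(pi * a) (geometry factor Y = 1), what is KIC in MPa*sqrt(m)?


Fracture toughness: KIC = sigma * sqrt(pi * a)
  pi * a = pi * 0.0002437 = 0.000765606
  sqrt(pi * a) = 0.02767
  KIC = 35 * 0.02767 = 0.968 MPa*sqrt(m)

0.968 MPa*sqrt(m)


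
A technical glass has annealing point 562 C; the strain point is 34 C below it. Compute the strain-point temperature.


Strain point = annealing point - difference:
  T_strain = 562 - 34 = 528 C

528 C


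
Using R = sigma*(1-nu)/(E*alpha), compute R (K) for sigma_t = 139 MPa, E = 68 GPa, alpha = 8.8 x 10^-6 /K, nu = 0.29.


Thermal shock resistance: R = sigma * (1 - nu) / (E * alpha)
  Numerator = 139 * (1 - 0.29) = 98.69
  Denominator = 68 * 1000 * (8.8 x 10^-6) = 0.5984
  R = 98.69 / 0.5984 = 164.9 K

164.9 K


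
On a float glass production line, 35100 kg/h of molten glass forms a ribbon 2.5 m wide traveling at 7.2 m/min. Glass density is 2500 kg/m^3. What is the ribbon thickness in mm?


Ribbon cross-section from mass balance:
  Volume rate = throughput / density = 35100 / 2500 = 14.04 m^3/h
  thickness = volume rate / (speed * 60 * width), i.e.
  thickness = throughput / (60 * speed * width * density) * 1000
  thickness = 35100 / (60 * 7.2 * 2.5 * 2500) * 1000 = 13.0 mm

13.0 mm


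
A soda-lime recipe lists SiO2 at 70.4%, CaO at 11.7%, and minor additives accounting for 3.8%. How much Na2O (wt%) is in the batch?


Pieces sum to 100%:
  Na2O = 100 - (SiO2 + CaO + others)
  Na2O = 100 - (70.4 + 11.7 + 3.8) = 14.1%

14.1%


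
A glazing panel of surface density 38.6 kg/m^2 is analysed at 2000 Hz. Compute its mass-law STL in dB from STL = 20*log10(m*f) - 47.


Mass law: STL = 20 * log10(m * f) - 47
  m * f = 38.6 * 2000 = 77200
  log10(77200) = 4.88762
  STL = 20 * 4.88762 - 47 = 97.7524 - 47 = 50.8 dB

50.8 dB


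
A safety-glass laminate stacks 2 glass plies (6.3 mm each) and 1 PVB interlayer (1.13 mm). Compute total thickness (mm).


Total thickness = glass contribution + PVB contribution
  Glass: 2 * 6.3 = 12.6 mm
  PVB: 1 * 1.13 = 1.13 mm
  Total = 12.6 + 1.13 = 13.73 mm

13.73 mm


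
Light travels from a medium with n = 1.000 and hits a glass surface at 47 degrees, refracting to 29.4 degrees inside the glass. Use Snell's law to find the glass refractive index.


Apply Snell's law: n1 * sin(theta1) = n2 * sin(theta2)
  n2 = n1 * sin(theta1) / sin(theta2)
  sin(47) = 0.731354
  sin(29.4) = 0.490904
  n2 = 1.000 * 0.731354 / 0.490904 = 1.4898

1.4898


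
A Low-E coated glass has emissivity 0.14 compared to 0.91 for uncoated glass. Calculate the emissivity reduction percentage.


Percentage reduction = (1 - coated/uncoated) * 100
  Ratio = 0.14 / 0.91 = 0.1538
  Reduction = (1 - 0.1538) * 100 = 84.6%

84.6%


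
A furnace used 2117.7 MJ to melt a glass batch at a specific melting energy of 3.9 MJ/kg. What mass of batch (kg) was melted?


Rearrange E = m * s for m:
  m = E / s
  m = 2117.7 / 3.9 = 543.0 kg

543.0 kg


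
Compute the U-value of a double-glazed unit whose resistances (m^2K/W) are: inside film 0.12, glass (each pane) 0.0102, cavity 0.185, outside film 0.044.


Total thermal resistance (series):
  R_total = R_in + R_glass + R_air + R_glass + R_out
  R_total = 0.12 + 0.0102 + 0.185 + 0.0102 + 0.044 = 0.3694 m^2K/W
U-value = 1 / R_total = 1 / 0.3694 = 2.707 W/m^2K

2.707 W/m^2K


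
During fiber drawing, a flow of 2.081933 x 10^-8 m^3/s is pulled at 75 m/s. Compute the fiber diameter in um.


Cross-sectional area from continuity:
  A = Q / v = 2.081933 x 10^-8 / 75 = 2.775911 x 10^-10 m^2
Diameter from circular cross-section:
  d = sqrt(4A / pi) * 10^6 (m -> um)
  d = sqrt(4 * 2.775911 x 10^-10 / pi) * 10^6 = 18.8 um

18.8 um


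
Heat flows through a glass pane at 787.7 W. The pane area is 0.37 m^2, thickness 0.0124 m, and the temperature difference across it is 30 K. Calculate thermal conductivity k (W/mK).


Fourier's law rearranged: k = Q * t / (A * dT)
  Numerator = 787.7 * 0.0124 = 9.76748
  Denominator = 0.37 * 30 = 11.1
  k = 9.76748 / 11.1 = 0.88 W/mK

0.88 W/mK


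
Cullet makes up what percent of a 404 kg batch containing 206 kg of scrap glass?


Cullet ratio = (cullet mass / total batch mass) * 100
  Ratio = 206 / 404 * 100 = 50.99%

50.99%


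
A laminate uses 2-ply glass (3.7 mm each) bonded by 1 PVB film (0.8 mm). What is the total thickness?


Total thickness = glass contribution + PVB contribution
  Glass: 2 * 3.7 = 7.4 mm
  PVB: 1 * 0.8 = 0.8 mm
  Total = 7.4 + 0.8 = 8.2 mm

8.2 mm


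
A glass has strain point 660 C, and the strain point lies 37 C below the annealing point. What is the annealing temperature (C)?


T_anneal = T_strain + gap:
  T_anneal = 660 + 37 = 697 C

697 C


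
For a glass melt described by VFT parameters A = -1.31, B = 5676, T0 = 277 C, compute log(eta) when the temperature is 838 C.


VFT equation: log(eta) = A + B / (T - T0)
  T - T0 = 838 - 277 = 561
  B / (T - T0) = 5676 / 561 = 10.118
  log(eta) = -1.31 + 10.118 = 8.808

8.808


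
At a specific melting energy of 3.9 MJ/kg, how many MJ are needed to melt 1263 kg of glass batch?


Total energy = mass * specific energy
  E = 1263 * 3.9 = 4925.7 MJ

4925.7 MJ


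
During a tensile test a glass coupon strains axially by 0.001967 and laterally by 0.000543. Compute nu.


Poisson's ratio: nu = lateral strain / axial strain
  nu = 0.000543 / 0.001967 = 0.2761

0.2761


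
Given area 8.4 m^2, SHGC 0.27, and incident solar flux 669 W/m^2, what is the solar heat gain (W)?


Solar heat gain: Q = Area * SHGC * Irradiance
  Q = 8.4 * 0.27 * 669 = 1517.3 W

1517.3 W


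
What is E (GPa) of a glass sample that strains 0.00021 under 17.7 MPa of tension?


Young's modulus: E = stress / strain
  E = 17.7 MPa / 0.00021 = 84285.71 MPa
Convert to GPa: 84285.71 / 1000 = 84.29 GPa

84.29 GPa


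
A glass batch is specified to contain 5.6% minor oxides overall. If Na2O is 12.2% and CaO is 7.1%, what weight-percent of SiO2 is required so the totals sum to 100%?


Known pieces sum to 100%:
  SiO2 = 100 - (others + Na2O + CaO)
  SiO2 = 100 - (5.6 + 12.2 + 7.1) = 75.1%

75.1%


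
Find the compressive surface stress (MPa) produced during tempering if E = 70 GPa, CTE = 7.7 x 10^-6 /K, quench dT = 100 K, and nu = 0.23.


Tempering stress: sigma = E * alpha * dT / (1 - nu)
  E (MPa) = 70 * 1000 = 70000
  Numerator = 70000 * (7.7 x 10^-6) * 100 = 53.9
  Denominator = 1 - 0.23 = 0.77
  sigma = 53.9 / 0.77 = 70.0 MPa

70.0 MPa


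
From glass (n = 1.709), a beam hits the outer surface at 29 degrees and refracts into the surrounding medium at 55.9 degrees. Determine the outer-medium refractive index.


Apply Snell's law: n1 * sin(theta1) = n2 * sin(theta2)
  n2 = n1 * sin(theta1) / sin(theta2)
  sin(29) = 0.48481
  sin(55.9) = 0.82806
  n2 = 1.709 * 0.48481 / 0.82806 = 1.0006

1.0006


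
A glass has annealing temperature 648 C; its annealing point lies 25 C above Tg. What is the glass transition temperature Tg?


Rearrange T_anneal = Tg + offset for Tg:
  Tg = T_anneal - offset = 648 - 25 = 623 C

623 C


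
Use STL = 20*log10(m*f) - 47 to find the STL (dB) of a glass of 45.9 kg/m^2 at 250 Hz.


Mass law: STL = 20 * log10(m * f) - 47
  m * f = 45.9 * 250 = 11475
  log10(11475) = 4.05975
  STL = 20 * 4.05975 - 47 = 81.195 - 47 = 34.2 dB

34.2 dB


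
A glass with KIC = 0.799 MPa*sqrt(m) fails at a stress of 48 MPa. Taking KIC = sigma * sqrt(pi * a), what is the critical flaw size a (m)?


Rearrange KIC = sigma * sqrt(pi * a):
  sqrt(pi * a) = KIC / sigma
  sqrt(pi * a) = 0.799 / 48 = 0.016646
  a = (KIC / sigma)^2 / pi
  a = 0.016646^2 / pi = 0.0000882 m

0.0000882 m


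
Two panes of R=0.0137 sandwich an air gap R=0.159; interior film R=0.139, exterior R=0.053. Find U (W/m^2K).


Total thermal resistance (series):
  R_total = R_in + R_glass + R_air + R_glass + R_out
  R_total = 0.139 + 0.0137 + 0.159 + 0.0137 + 0.053 = 0.3784 m^2K/W
U-value = 1 / R_total = 1 / 0.3784 = 2.643 W/m^2K

2.643 W/m^2K


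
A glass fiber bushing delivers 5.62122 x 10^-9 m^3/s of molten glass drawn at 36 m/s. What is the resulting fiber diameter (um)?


Cross-sectional area from continuity:
  A = Q / v = 5.62122 x 10^-9 / 36 = 1.56145 x 10^-10 m^2
Diameter from circular cross-section:
  d = sqrt(4A / pi) * 10^6 (m -> um)
  d = sqrt(4 * 1.56145 x 10^-10 / pi) * 10^6 = 14.1 um

14.1 um


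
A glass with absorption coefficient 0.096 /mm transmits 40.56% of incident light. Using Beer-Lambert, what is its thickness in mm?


Rearrange T = exp(-alpha * thickness):
  thickness = -ln(T) / alpha
  T = 40.56/100 = 0.4056
  ln(T) = -0.90239
  -ln(T) = 0.90239
  thickness = 0.90239 / 0.096 = 9.4 mm

9.4 mm


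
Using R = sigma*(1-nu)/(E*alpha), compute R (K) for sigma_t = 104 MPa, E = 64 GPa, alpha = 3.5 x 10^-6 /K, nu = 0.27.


Thermal shock resistance: R = sigma * (1 - nu) / (E * alpha)
  Numerator = 104 * (1 - 0.27) = 75.92
  Denominator = 64 * 1000 * (3.5 x 10^-6) = 0.224
  R = 75.92 / 0.224 = 338.9 K

338.9 K


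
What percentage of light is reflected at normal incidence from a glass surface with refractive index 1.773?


Fresnel reflectance at normal incidence:
  R = ((n - 1)/(n + 1))^2
  (n - 1)/(n + 1) = (1.773 - 1)/(1.773 + 1) = 0.278759
  R = 0.278759^2 = 0.0777066
  R(%) = 0.0777066 * 100 = 7.771%

7.771%


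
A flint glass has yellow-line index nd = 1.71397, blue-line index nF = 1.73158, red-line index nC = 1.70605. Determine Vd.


Abbe number formula: Vd = (nd - 1) / (nF - nC)
  nd - 1 = 1.71397 - 1 = 0.71397
  nF - nC = 1.73158 - 1.70605 = 0.02553
  Vd = 0.71397 / 0.02553 = 27.97

27.97


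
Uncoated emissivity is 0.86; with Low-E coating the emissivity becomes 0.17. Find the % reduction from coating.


Percentage reduction = (1 - coated/uncoated) * 100
  Ratio = 0.17 / 0.86 = 0.1977
  Reduction = (1 - 0.1977) * 100 = 80.2%

80.2%


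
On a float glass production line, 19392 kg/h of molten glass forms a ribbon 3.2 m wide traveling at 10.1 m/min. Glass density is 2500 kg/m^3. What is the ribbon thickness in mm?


Ribbon cross-section from mass balance:
  Volume rate = throughput / density = 19392 / 2500 = 7.7568 m^3/h
  thickness = volume rate / (speed * 60 * width), i.e.
  thickness = throughput / (60 * speed * width * density) * 1000
  thickness = 19392 / (60 * 10.1 * 3.2 * 2500) * 1000 = 4.0 mm

4.0 mm


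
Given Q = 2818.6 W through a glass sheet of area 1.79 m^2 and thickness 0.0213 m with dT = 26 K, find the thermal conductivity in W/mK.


Fourier's law rearranged: k = Q * t / (A * dT)
  Numerator = 2818.6 * 0.0213 = 60.03618
  Denominator = 1.79 * 26 = 46.54
  k = 60.03618 / 46.54 = 1.29 W/mK

1.29 W/mK


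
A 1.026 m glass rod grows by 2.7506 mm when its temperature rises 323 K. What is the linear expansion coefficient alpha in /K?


Rearrange dL = alpha * L0 * dT for alpha:
  alpha = dL / (L0 * dT)
  alpha = (2.7506 / 1000) / (1.026 * 323) = 0.0000083 /K = 8.3 x 10^-6 /K

8.3 x 10^-6 /K


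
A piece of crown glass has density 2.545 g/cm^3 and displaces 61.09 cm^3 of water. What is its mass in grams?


Rearrange rho = m / V:
  m = rho * V
  m = 2.545 * 61.09 = 155.474 g

155.474 g


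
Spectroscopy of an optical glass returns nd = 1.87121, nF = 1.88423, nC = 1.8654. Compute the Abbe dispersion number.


Abbe number formula: Vd = (nd - 1) / (nF - nC)
  nd - 1 = 1.87121 - 1 = 0.87121
  nF - nC = 1.88423 - 1.8654 = 0.01883
  Vd = 0.87121 / 0.01883 = 46.27

46.27


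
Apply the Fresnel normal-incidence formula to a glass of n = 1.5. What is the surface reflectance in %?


Fresnel reflectance at normal incidence:
  R = ((n - 1)/(n + 1))^2
  (n - 1)/(n + 1) = (1.5 - 1)/(1.5 + 1) = 0.2
  R = 0.2^2 = 0.04
  R(%) = 0.04 * 100 = 4.0%

4.0%


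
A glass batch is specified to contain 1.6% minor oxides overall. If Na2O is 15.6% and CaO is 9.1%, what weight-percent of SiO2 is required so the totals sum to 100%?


Known pieces sum to 100%:
  SiO2 = 100 - (others + Na2O + CaO)
  SiO2 = 100 - (1.6 + 15.6 + 9.1) = 73.7%

73.7%


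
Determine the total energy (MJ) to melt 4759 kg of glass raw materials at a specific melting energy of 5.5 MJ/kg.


Total energy = mass * specific energy
  E = 4759 * 5.5 = 26174.5 MJ

26174.5 MJ


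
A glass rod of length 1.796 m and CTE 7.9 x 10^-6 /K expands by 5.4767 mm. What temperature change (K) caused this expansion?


Rearrange dL = alpha * L0 * dT for dT:
  dT = dL / (alpha * L0)
  dL (m) = 5.4767 / 1000 = 0.0054767
  dT = 0.0054767 / ((7.9 x 10^-6) * 1.796) = 386.0 K

386.0 K


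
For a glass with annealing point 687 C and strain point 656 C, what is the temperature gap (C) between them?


Gap = T_anneal - T_strain:
  gap = 687 - 656 = 31 C

31 C


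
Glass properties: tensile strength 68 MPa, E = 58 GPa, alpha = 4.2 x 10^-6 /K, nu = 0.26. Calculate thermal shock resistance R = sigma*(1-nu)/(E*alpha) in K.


Thermal shock resistance: R = sigma * (1 - nu) / (E * alpha)
  Numerator = 68 * (1 - 0.26) = 50.32
  Denominator = 58 * 1000 * (4.2 x 10^-6) = 0.2436
  R = 50.32 / 0.2436 = 206.6 K

206.6 K


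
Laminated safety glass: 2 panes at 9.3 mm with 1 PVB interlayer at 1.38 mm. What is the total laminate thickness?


Total thickness = glass contribution + PVB contribution
  Glass: 2 * 9.3 = 18.6 mm
  PVB: 1 * 1.38 = 1.38 mm
  Total = 18.6 + 1.38 = 19.98 mm

19.98 mm


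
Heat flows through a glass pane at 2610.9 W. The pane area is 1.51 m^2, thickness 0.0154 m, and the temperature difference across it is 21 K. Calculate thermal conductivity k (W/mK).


Fourier's law rearranged: k = Q * t / (A * dT)
  Numerator = 2610.9 * 0.0154 = 40.20786
  Denominator = 1.51 * 21 = 31.71
  k = 40.20786 / 31.71 = 1.268 W/mK

1.268 W/mK


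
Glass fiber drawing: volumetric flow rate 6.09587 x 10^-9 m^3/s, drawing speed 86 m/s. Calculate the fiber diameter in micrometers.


Cross-sectional area from continuity:
  A = Q / v = 6.09587 x 10^-9 / 86 = 7.088221 x 10^-11 m^2
Diameter from circular cross-section:
  d = sqrt(4A / pi) * 10^6 (m -> um)
  d = sqrt(4 * 7.088221 x 10^-11 / pi) * 10^6 = 9.5 um

9.5 um


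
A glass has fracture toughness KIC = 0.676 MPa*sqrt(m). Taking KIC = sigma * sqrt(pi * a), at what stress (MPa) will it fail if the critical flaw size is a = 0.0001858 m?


Rearrange KIC = sigma * sqrt(pi * a):
  sigma = KIC / sqrt(pi * a)
  sqrt(pi * 0.0001858) = 0.02416
  sigma = 0.676 / 0.02416 = 27.98 MPa

27.98 MPa


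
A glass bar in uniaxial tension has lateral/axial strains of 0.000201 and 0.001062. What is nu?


Poisson's ratio: nu = lateral strain / axial strain
  nu = 0.000201 / 0.001062 = 0.1893

0.1893


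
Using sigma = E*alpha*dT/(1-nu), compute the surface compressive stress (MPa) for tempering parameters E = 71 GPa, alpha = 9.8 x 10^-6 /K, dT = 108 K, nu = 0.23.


Tempering stress: sigma = E * alpha * dT / (1 - nu)
  E (MPa) = 71 * 1000 = 71000
  Numerator = 71000 * (9.8 x 10^-6) * 108 = 75.1464
  Denominator = 1 - 0.23 = 0.77
  sigma = 75.1464 / 0.77 = 97.6 MPa

97.6 MPa


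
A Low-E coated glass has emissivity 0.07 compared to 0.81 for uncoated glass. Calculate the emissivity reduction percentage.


Percentage reduction = (1 - coated/uncoated) * 100
  Ratio = 0.07 / 0.81 = 0.0864
  Reduction = (1 - 0.0864) * 100 = 91.4%

91.4%


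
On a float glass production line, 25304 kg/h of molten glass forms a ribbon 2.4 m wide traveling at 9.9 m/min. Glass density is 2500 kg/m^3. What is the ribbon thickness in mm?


Ribbon cross-section from mass balance:
  Volume rate = throughput / density = 25304 / 2500 = 10.1216 m^3/h
  thickness = volume rate / (speed * 60 * width), i.e.
  thickness = throughput / (60 * speed * width * density) * 1000
  thickness = 25304 / (60 * 9.9 * 2.4 * 2500) * 1000 = 7.1 mm

7.1 mm


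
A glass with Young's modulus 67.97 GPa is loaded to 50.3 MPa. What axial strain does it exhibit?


Rearrange E = sigma / epsilon:
  epsilon = sigma / E
  E (MPa) = 67.97 * 1000 = 67970
  epsilon = 50.3 / 67970 = 0.00074

0.00074


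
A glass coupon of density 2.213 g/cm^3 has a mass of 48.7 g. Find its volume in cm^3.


Rearrange rho = m / V:
  V = m / rho
  V = 48.7 / 2.213 = 22.006 cm^3

22.006 cm^3


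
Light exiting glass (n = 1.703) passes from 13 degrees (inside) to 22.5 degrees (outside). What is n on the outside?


Apply Snell's law: n1 * sin(theta1) = n2 * sin(theta2)
  n2 = n1 * sin(theta1) / sin(theta2)
  sin(13) = 0.224951
  sin(22.5) = 0.382683
  n2 = 1.703 * 0.224951 / 0.382683 = 1.0011

1.0011


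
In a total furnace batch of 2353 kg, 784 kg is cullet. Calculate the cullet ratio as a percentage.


Cullet ratio = (cullet mass / total batch mass) * 100
  Ratio = 784 / 2353 * 100 = 33.32%

33.32%


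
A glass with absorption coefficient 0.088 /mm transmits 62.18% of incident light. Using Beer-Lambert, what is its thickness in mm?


Rearrange T = exp(-alpha * thickness):
  thickness = -ln(T) / alpha
  T = 62.18/100 = 0.6218
  ln(T) = -0.47514
  -ln(T) = 0.47514
  thickness = 0.47514 / 0.088 = 5.4 mm

5.4 mm


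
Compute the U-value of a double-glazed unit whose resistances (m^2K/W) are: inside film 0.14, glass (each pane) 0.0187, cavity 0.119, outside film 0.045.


Total thermal resistance (series):
  R_total = R_in + R_glass + R_air + R_glass + R_out
  R_total = 0.14 + 0.0187 + 0.119 + 0.0187 + 0.045 = 0.3414 m^2K/W
U-value = 1 / R_total = 1 / 0.3414 = 2.929 W/m^2K

2.929 W/m^2K


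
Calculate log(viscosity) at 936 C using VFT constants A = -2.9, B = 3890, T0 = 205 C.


VFT equation: log(eta) = A + B / (T - T0)
  T - T0 = 936 - 205 = 731
  B / (T - T0) = 3890 / 731 = 5.321
  log(eta) = -2.9 + 5.321 = 2.421

2.421


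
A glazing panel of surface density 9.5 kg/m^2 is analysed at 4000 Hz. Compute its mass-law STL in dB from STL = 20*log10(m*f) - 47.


Mass law: STL = 20 * log10(m * f) - 47
  m * f = 9.5 * 4000 = 38000
  log10(38000) = 4.57978
  STL = 20 * 4.57978 - 47 = 91.5956 - 47 = 44.6 dB

44.6 dB


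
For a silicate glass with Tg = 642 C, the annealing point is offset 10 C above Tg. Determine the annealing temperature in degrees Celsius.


The annealing temperature is Tg plus the offset:
  T_anneal = 642 + 10 = 652 C

652 C


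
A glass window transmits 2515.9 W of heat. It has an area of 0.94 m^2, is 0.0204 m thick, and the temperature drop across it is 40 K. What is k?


Fourier's law rearranged: k = Q * t / (A * dT)
  Numerator = 2515.9 * 0.0204 = 51.32436
  Denominator = 0.94 * 40 = 37.6
  k = 51.32436 / 37.6 = 1.365 W/mK

1.365 W/mK


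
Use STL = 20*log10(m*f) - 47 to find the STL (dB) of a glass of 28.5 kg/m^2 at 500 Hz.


Mass law: STL = 20 * log10(m * f) - 47
  m * f = 28.5 * 500 = 14250
  log10(14250) = 4.15381
  STL = 20 * 4.15381 - 47 = 83.0762 - 47 = 36.1 dB

36.1 dB


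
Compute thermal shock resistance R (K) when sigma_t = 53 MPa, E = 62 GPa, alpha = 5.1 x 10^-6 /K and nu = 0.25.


Thermal shock resistance: R = sigma * (1 - nu) / (E * alpha)
  Numerator = 53 * (1 - 0.25) = 39.75
  Denominator = 62 * 1000 * (5.1 x 10^-6) = 0.3162
  R = 39.75 / 0.3162 = 125.7 K

125.7 K


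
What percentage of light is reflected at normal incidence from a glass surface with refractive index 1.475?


Fresnel reflectance at normal incidence:
  R = ((n - 1)/(n + 1))^2
  (n - 1)/(n + 1) = (1.475 - 1)/(1.475 + 1) = 0.191919
  R = 0.191919^2 = 0.0368329
  R(%) = 0.0368329 * 100 = 3.683%

3.683%


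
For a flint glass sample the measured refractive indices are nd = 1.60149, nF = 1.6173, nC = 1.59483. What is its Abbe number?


Abbe number formula: Vd = (nd - 1) / (nF - nC)
  nd - 1 = 1.60149 - 1 = 0.60149
  nF - nC = 1.6173 - 1.59483 = 0.02247
  Vd = 0.60149 / 0.02247 = 26.77

26.77


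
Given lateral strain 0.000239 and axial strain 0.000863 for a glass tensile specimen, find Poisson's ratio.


Poisson's ratio: nu = lateral strain / axial strain
  nu = 0.000239 / 0.000863 = 0.2769

0.2769


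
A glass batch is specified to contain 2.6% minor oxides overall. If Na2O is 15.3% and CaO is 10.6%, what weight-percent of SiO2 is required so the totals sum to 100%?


Known pieces sum to 100%:
  SiO2 = 100 - (others + Na2O + CaO)
  SiO2 = 100 - (2.6 + 15.3 + 10.6) = 71.5%

71.5%


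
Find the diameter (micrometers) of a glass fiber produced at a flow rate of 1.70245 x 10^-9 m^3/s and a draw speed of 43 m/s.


Cross-sectional area from continuity:
  A = Q / v = 1.70245 x 10^-9 / 43 = 3.959186 x 10^-11 m^2
Diameter from circular cross-section:
  d = sqrt(4A / pi) * 10^6 (m -> um)
  d = sqrt(4 * 3.959186 x 10^-11 / pi) * 10^6 = 7.1 um

7.1 um


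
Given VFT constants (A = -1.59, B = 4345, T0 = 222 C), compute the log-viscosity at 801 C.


VFT equation: log(eta) = A + B / (T - T0)
  T - T0 = 801 - 222 = 579
  B / (T - T0) = 4345 / 579 = 7.504
  log(eta) = -1.59 + 7.504 = 5.914

5.914


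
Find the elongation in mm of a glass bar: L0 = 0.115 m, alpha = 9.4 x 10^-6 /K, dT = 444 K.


Thermal expansion formula: dL = alpha * L0 * dT
  dL = (9.4 x 10^-6) * 0.115 * 444 = 0.00047996 m
Convert to mm: 0.00047996 * 1000 = 0.48 mm

0.48 mm


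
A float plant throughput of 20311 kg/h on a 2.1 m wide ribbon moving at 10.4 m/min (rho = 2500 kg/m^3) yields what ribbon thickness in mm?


Ribbon cross-section from mass balance:
  Volume rate = throughput / density = 20311 / 2500 = 8.1244 m^3/h
  thickness = volume rate / (speed * 60 * width), i.e.
  thickness = throughput / (60 * speed * width * density) * 1000
  thickness = 20311 / (60 * 10.4 * 2.1 * 2500) * 1000 = 6.2 mm

6.2 mm


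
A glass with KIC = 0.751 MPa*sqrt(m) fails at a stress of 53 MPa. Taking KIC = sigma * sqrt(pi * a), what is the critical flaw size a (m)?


Rearrange KIC = sigma * sqrt(pi * a):
  sqrt(pi * a) = KIC / sigma
  sqrt(pi * a) = 0.751 / 53 = 0.01417
  a = (KIC / sigma)^2 / pi
  a = 0.01417^2 / pi = 0.0000639 m

0.0000639 m


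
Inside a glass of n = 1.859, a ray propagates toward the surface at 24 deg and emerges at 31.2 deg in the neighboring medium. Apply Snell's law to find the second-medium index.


Apply Snell's law: n1 * sin(theta1) = n2 * sin(theta2)
  n2 = n1 * sin(theta1) / sin(theta2)
  sin(24) = 0.406737
  sin(31.2) = 0.518027
  n2 = 1.859 * 0.406737 / 0.518027 = 1.4596

1.4596


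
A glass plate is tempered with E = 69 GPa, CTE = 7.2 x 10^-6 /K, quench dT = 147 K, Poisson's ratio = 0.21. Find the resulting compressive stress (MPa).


Tempering stress: sigma = E * alpha * dT / (1 - nu)
  E (MPa) = 69 * 1000 = 69000
  Numerator = 69000 * (7.2 x 10^-6) * 147 = 73.0296
  Denominator = 1 - 0.21 = 0.79
  sigma = 73.0296 / 0.79 = 92.4 MPa

92.4 MPa


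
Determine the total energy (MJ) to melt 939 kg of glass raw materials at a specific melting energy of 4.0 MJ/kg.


Total energy = mass * specific energy
  E = 939 * 4.0 = 3756 MJ

3756 MJ


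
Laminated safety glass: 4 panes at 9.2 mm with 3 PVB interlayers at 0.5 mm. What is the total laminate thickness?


Total thickness = glass contribution + PVB contribution
  Glass: 4 * 9.2 = 36.8 mm
  PVB: 3 * 0.5 = 1.5 mm
  Total = 36.8 + 1.5 = 38.3 mm

38.3 mm


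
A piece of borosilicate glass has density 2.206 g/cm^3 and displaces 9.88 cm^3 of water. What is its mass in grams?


Rearrange rho = m / V:
  m = rho * V
  m = 2.206 * 9.88 = 21.795 g

21.795 g


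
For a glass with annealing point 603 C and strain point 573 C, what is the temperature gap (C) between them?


Gap = T_anneal - T_strain:
  gap = 603 - 573 = 30 C

30 C


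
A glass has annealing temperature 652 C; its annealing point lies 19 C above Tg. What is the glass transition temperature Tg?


Rearrange T_anneal = Tg + offset for Tg:
  Tg = T_anneal - offset = 652 - 19 = 633 C

633 C


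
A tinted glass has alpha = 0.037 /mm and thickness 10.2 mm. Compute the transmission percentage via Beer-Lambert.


Beer-Lambert law: T = exp(-alpha * thickness)
  exponent = -0.037 * 10.2 = -0.3774
  T = exp(-0.3774) = 0.6856
  Percentage = 0.6856 * 100 = 68.56%

68.56%


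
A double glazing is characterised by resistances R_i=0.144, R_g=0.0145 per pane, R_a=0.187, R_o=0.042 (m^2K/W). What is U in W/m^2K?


Total thermal resistance (series):
  R_total = R_in + R_glass + R_air + R_glass + R_out
  R_total = 0.144 + 0.0145 + 0.187 + 0.0145 + 0.042 = 0.402 m^2K/W
U-value = 1 / R_total = 1 / 0.402 = 2.488 W/m^2K

2.488 W/m^2K


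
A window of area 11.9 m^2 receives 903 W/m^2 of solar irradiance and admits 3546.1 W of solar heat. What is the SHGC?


Rearrange Q = Area * SHGC * Irradiance:
  SHGC = Q / (Area * Irradiance)
  SHGC = 3546.1 / (11.9 * 903) = 0.33

0.33


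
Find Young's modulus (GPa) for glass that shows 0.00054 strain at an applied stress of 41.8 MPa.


Young's modulus: E = stress / strain
  E = 41.8 MPa / 0.00054 = 77407.41 MPa
Convert to GPa: 77407.41 / 1000 = 77.41 GPa

77.41 GPa


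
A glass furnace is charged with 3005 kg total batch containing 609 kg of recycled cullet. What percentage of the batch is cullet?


Cullet ratio = (cullet mass / total batch mass) * 100
  Ratio = 609 / 3005 * 100 = 20.27%

20.27%


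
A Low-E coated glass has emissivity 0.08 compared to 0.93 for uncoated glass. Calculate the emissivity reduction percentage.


Percentage reduction = (1 - coated/uncoated) * 100
  Ratio = 0.08 / 0.93 = 0.086
  Reduction = (1 - 0.086) * 100 = 91.4%

91.4%


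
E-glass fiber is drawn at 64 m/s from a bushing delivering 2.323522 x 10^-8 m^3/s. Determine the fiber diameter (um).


Cross-sectional area from continuity:
  A = Q / v = 2.323522 x 10^-8 / 64 = 3.630503 x 10^-10 m^2
Diameter from circular cross-section:
  d = sqrt(4A / pi) * 10^6 (m -> um)
  d = sqrt(4 * 3.630503 x 10^-10 / pi) * 10^6 = 21.5 um

21.5 um


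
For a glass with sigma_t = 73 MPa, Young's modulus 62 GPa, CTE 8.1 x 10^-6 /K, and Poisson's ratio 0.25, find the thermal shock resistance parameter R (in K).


Thermal shock resistance: R = sigma * (1 - nu) / (E * alpha)
  Numerator = 73 * (1 - 0.25) = 54.75
  Denominator = 62 * 1000 * (8.1 x 10^-6) = 0.5022
  R = 54.75 / 0.5022 = 109.0 K

109.0 K


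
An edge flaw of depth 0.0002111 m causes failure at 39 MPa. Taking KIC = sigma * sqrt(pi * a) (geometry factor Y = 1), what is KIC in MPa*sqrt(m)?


Fracture toughness: KIC = sigma * sqrt(pi * a)
  pi * a = pi * 0.0002111 = 0.00066319
  sqrt(pi * a) = 0.025752
  KIC = 39 * 0.025752 = 1.004 MPa*sqrt(m)

1.004 MPa*sqrt(m)


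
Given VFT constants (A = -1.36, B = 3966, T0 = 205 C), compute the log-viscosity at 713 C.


VFT equation: log(eta) = A + B / (T - T0)
  T - T0 = 713 - 205 = 508
  B / (T - T0) = 3966 / 508 = 7.807
  log(eta) = -1.36 + 7.807 = 6.447

6.447


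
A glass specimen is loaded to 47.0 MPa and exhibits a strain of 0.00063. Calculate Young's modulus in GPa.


Young's modulus: E = stress / strain
  E = 47.0 MPa / 0.00063 = 74603.17 MPa
Convert to GPa: 74603.17 / 1000 = 74.6 GPa

74.6 GPa


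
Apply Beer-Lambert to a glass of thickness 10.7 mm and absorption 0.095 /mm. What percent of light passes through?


Beer-Lambert law: T = exp(-alpha * thickness)
  exponent = -0.095 * 10.7 = -1.0165
  T = exp(-1.0165) = 0.3619
  Percentage = 0.3619 * 100 = 36.19%

36.19%


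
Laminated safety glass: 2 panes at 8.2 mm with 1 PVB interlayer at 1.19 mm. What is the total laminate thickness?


Total thickness = glass contribution + PVB contribution
  Glass: 2 * 8.2 = 16.4 mm
  PVB: 1 * 1.19 = 1.19 mm
  Total = 16.4 + 1.19 = 17.59 mm

17.59 mm


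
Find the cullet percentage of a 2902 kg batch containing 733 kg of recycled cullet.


Cullet ratio = (cullet mass / total batch mass) * 100
  Ratio = 733 / 2902 * 100 = 25.26%

25.26%


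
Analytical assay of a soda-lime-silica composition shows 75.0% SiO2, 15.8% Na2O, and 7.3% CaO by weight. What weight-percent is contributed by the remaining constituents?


Sum the three major oxides:
  SiO2 + Na2O + CaO = 75.0 + 15.8 + 7.3 = 98.1%
Subtract from 100%:
  Others = 100 - 98.1 = 1.9%

1.9%


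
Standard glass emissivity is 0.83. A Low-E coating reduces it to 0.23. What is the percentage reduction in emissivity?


Percentage reduction = (1 - coated/uncoated) * 100
  Ratio = 0.23 / 0.83 = 0.2771
  Reduction = (1 - 0.2771) * 100 = 72.3%

72.3%


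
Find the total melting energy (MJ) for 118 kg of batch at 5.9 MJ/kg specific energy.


Total energy = mass * specific energy
  E = 118 * 5.9 = 696.2 MJ

696.2 MJ


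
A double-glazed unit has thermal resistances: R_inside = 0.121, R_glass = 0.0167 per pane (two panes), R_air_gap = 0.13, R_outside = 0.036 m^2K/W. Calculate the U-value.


Total thermal resistance (series):
  R_total = R_in + R_glass + R_air + R_glass + R_out
  R_total = 0.121 + 0.0167 + 0.13 + 0.0167 + 0.036 = 0.3204 m^2K/W
U-value = 1 / R_total = 1 / 0.3204 = 3.121 W/m^2K

3.121 W/m^2K


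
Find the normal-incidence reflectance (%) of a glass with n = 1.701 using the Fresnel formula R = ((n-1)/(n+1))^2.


Fresnel reflectance at normal incidence:
  R = ((n - 1)/(n + 1))^2
  (n - 1)/(n + 1) = (1.701 - 1)/(1.701 + 1) = 0.259534
  R = 0.259534^2 = 0.0673579
  R(%) = 0.0673579 * 100 = 6.736%

6.736%


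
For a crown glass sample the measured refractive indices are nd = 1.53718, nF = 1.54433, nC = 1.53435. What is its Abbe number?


Abbe number formula: Vd = (nd - 1) / (nF - nC)
  nd - 1 = 1.53718 - 1 = 0.53718
  nF - nC = 1.54433 - 1.53435 = 0.00998
  Vd = 0.53718 / 0.00998 = 53.83

53.83


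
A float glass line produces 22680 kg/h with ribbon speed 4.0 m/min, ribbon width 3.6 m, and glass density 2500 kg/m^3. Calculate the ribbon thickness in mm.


Ribbon cross-section from mass balance:
  Volume rate = throughput / density = 22680 / 2500 = 9.072 m^3/h
  thickness = volume rate / (speed * 60 * width), i.e.
  thickness = throughput / (60 * speed * width * density) * 1000
  thickness = 22680 / (60 * 4.0 * 3.6 * 2500) * 1000 = 10.5 mm

10.5 mm


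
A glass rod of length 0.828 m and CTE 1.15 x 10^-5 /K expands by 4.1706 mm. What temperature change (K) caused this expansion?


Rearrange dL = alpha * L0 * dT for dT:
  dT = dL / (alpha * L0)
  dL (m) = 4.1706 / 1000 = 0.0041706
  dT = 0.0041706 / ((1.15 x 10^-5) * 0.828) = 438.0 K

438.0 K


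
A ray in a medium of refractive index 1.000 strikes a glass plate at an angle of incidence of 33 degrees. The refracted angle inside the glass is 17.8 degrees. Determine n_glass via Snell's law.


Apply Snell's law: n1 * sin(theta1) = n2 * sin(theta2)
  n2 = n1 * sin(theta1) / sin(theta2)
  sin(33) = 0.544639
  sin(17.8) = 0.305695
  n2 = 1.000 * 0.544639 / 0.305695 = 1.7816

1.7816


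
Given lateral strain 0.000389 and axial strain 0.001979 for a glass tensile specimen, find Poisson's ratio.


Poisson's ratio: nu = lateral strain / axial strain
  nu = 0.000389 / 0.001979 = 0.1966

0.1966


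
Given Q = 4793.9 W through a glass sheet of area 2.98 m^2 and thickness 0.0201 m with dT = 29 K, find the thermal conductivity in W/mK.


Fourier's law rearranged: k = Q * t / (A * dT)
  Numerator = 4793.9 * 0.0201 = 96.35739
  Denominator = 2.98 * 29 = 86.42
  k = 96.35739 / 86.42 = 1.115 W/mK

1.115 W/mK


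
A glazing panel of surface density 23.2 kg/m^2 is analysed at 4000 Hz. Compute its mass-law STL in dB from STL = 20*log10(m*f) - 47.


Mass law: STL = 20 * log10(m * f) - 47
  m * f = 23.2 * 4000 = 92800
  log10(92800) = 4.96755
  STL = 20 * 4.96755 - 47 = 99.351 - 47 = 52.4 dB

52.4 dB


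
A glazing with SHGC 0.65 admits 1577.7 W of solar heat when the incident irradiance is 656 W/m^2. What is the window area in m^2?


Rearrange Q = Area * SHGC * Irradiance:
  Area = Q / (SHGC * Irradiance)
  Area = 1577.7 / (0.65 * 656) = 3.7 m^2

3.7 m^2


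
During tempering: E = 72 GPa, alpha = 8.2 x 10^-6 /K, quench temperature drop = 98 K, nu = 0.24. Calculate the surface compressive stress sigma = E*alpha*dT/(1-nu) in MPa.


Tempering stress: sigma = E * alpha * dT / (1 - nu)
  E (MPa) = 72 * 1000 = 72000
  Numerator = 72000 * (8.2 x 10^-6) * 98 = 57.8592
  Denominator = 1 - 0.24 = 0.76
  sigma = 57.8592 / 0.76 = 76.1 MPa

76.1 MPa


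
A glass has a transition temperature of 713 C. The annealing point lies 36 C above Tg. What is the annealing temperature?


The annealing temperature is Tg plus the offset:
  T_anneal = 713 + 36 = 749 C

749 C


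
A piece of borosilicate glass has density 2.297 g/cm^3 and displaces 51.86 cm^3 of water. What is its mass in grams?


Rearrange rho = m / V:
  m = rho * V
  m = 2.297 * 51.86 = 119.122 g

119.122 g


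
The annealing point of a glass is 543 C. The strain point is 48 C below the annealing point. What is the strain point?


Strain point = annealing point - difference:
  T_strain = 543 - 48 = 495 C

495 C


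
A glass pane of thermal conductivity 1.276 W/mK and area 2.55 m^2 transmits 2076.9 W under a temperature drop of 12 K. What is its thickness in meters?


Fourier's law: t = k * A * dT / Q
  t = 1.276 * 2.55 * 12 / 2076.9
  t = 39.0456 / 2076.9 = 0.0188 m

0.0188 m


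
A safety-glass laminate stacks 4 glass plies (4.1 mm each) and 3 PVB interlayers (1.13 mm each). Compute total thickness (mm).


Total thickness = glass contribution + PVB contribution
  Glass: 4 * 4.1 = 16.4 mm
  PVB: 3 * 1.13 = 3.39 mm
  Total = 16.4 + 3.39 = 19.79 mm

19.79 mm


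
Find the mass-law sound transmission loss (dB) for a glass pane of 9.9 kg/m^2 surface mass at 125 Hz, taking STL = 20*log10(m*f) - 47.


Mass law: STL = 20 * log10(m * f) - 47
  m * f = 9.9 * 125 = 1237.5
  log10(1237.5) = 3.09255
  STL = 20 * 3.09255 - 47 = 61.851 - 47 = 14.9 dB

14.9 dB


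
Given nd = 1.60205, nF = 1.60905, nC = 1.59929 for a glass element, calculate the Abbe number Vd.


Abbe number formula: Vd = (nd - 1) / (nF - nC)
  nd - 1 = 1.60205 - 1 = 0.60205
  nF - nC = 1.60905 - 1.59929 = 0.00976
  Vd = 0.60205 / 0.00976 = 61.69

61.69


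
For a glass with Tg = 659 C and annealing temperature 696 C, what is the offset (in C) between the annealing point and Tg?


Offset = T_anneal - Tg:
  offset = 696 - 659 = 37 C

37 C


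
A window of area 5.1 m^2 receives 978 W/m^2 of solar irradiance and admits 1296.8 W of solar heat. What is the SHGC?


Rearrange Q = Area * SHGC * Irradiance:
  SHGC = Q / (Area * Irradiance)
  SHGC = 1296.8 / (5.1 * 978) = 0.26

0.26


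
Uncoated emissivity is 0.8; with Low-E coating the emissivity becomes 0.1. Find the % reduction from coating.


Percentage reduction = (1 - coated/uncoated) * 100
  Ratio = 0.1 / 0.8 = 0.125
  Reduction = (1 - 0.125) * 100 = 87.5%

87.5%


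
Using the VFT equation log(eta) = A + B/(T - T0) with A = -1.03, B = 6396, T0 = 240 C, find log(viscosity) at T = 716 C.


VFT equation: log(eta) = A + B / (T - T0)
  T - T0 = 716 - 240 = 476
  B / (T - T0) = 6396 / 476 = 13.437
  log(eta) = -1.03 + 13.437 = 12.407

12.407


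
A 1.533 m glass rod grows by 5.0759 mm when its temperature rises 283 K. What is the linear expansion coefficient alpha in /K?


Rearrange dL = alpha * L0 * dT for alpha:
  alpha = dL / (L0 * dT)
  alpha = (5.0759 / 1000) / (1.533 * 283) = 0.0000117 /K = 1.17 x 10^-5 /K

1.17 x 10^-5 /K


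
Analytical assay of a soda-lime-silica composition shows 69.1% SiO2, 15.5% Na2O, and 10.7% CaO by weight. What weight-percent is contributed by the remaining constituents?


Sum the three major oxides:
  SiO2 + Na2O + CaO = 69.1 + 15.5 + 10.7 = 95.3%
Subtract from 100%:
  Others = 100 - 95.3 = 4.7%

4.7%


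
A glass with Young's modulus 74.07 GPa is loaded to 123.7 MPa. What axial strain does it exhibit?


Rearrange E = sigma / epsilon:
  epsilon = sigma / E
  E (MPa) = 74.07 * 1000 = 74070
  epsilon = 123.7 / 74070 = 0.00167

0.00167


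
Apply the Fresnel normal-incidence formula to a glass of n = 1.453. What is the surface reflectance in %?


Fresnel reflectance at normal incidence:
  R = ((n - 1)/(n + 1))^2
  (n - 1)/(n + 1) = (1.453 - 1)/(1.453 + 1) = 0.184672
  R = 0.184672^2 = 0.0341037
  R(%) = 0.0341037 * 100 = 3.41%

3.41%


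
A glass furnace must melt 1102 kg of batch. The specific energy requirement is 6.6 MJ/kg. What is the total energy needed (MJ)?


Total energy = mass * specific energy
  E = 1102 * 6.6 = 7273.2 MJ

7273.2 MJ


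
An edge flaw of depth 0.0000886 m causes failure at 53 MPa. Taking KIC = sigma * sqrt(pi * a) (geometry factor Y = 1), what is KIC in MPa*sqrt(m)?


Fracture toughness: KIC = sigma * sqrt(pi * a)
  pi * a = pi * 0.0000886 = 0.000278345
  sqrt(pi * a) = 0.016684
  KIC = 53 * 0.016684 = 0.884 MPa*sqrt(m)

0.884 MPa*sqrt(m)


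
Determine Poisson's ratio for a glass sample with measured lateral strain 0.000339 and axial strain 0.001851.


Poisson's ratio: nu = lateral strain / axial strain
  nu = 0.000339 / 0.001851 = 0.1831

0.1831


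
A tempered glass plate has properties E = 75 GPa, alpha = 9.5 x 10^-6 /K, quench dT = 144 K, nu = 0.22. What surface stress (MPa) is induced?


Tempering stress: sigma = E * alpha * dT / (1 - nu)
  E (MPa) = 75 * 1000 = 75000
  Numerator = 75000 * (9.5 x 10^-6) * 144 = 102.6
  Denominator = 1 - 0.22 = 0.78
  sigma = 102.6 / 0.78 = 131.5 MPa

131.5 MPa


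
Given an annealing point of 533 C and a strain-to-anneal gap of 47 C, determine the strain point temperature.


Strain point = annealing point - difference:
  T_strain = 533 - 47 = 486 C

486 C


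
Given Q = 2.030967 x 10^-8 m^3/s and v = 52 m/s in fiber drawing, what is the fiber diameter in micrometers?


Cross-sectional area from continuity:
  A = Q / v = 2.030967 x 10^-8 / 52 = 3.905706 x 10^-10 m^2
Diameter from circular cross-section:
  d = sqrt(4A / pi) * 10^6 (m -> um)
  d = sqrt(4 * 3.905706 x 10^-10 / pi) * 10^6 = 22.3 um

22.3 um


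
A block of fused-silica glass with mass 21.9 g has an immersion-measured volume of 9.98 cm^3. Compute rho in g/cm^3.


Use the definition of density:
  rho = mass / volume
  rho = 21.9 / 9.98 = 2.194 g/cm^3

2.194 g/cm^3


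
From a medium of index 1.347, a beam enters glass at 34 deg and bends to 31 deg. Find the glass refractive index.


Apply Snell's law: n1 * sin(theta1) = n2 * sin(theta2)
  n2 = n1 * sin(theta1) / sin(theta2)
  sin(34) = 0.559193
  sin(31) = 0.515038
  n2 = 1.347 * 0.559193 / 0.515038 = 1.4625

1.4625


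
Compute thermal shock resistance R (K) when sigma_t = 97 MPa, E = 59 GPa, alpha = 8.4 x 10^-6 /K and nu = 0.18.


Thermal shock resistance: R = sigma * (1 - nu) / (E * alpha)
  Numerator = 97 * (1 - 0.18) = 79.54
  Denominator = 59 * 1000 * (8.4 x 10^-6) = 0.4956
  R = 79.54 / 0.4956 = 160.5 K

160.5 K
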